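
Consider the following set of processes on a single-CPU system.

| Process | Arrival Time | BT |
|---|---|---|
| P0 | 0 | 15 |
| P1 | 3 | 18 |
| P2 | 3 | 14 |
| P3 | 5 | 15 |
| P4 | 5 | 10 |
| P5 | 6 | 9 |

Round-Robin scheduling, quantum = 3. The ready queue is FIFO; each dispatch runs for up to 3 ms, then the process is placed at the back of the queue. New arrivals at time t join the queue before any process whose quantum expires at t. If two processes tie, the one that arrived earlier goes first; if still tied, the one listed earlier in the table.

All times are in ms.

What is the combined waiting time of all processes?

Schedule: | P0 0-3 | P1 3-6 | P2 6-9 | P0 9-12 | P3 12-15 | P4 15-18 | P5 18-21 | P1 21-24 | P2 24-27 | P0 27-30 | P3 30-33 | P4 33-36 | P5 36-39 | P1 39-42 | P2 42-45 | P0 45-48 | P3 48-51 | P4 51-54 | P5 54-57 | P1 57-60 | P2 60-63 | P0 63-66 | P3 66-69 | P4 69-70 | P1 70-73 | P2 73-75 | P3 75-78 | P1 78-81 |
Completion: P0=66  P1=81  P2=75  P3=78  P4=70  P5=57
Turnaround (C−A): P0=66  P1=78  P2=72  P3=73  P4=65  P5=51
Waiting = turnaround − burst: P0=51, P1=60, P2=58, P3=58, P4=55, P5=42
Total waiting = 51 + 60 + 58 + 58 + 55 + 42 = 324

324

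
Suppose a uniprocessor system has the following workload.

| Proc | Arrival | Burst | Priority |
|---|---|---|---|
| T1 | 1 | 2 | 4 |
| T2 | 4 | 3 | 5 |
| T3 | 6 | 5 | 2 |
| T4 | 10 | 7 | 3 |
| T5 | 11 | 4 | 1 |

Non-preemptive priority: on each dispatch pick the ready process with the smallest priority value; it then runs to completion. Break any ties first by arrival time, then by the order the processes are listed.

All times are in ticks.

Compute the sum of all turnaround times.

Schedule: | idle 0-1 | T1 1-3 | idle 3-4 | T2 4-7 | T3 7-12 | T5 12-16 | T4 16-23 |
Completion: T1=3  T2=7  T3=12  T4=23  T5=16
Turnaround (C−A): T1=2  T2=3  T3=6  T4=13  T5=5
Turnaround = completion − arrival: T1=2, T2=3, T3=6, T4=13, T5=5
Total turnaround = 2 + 3 + 6 + 13 + 5 = 29

29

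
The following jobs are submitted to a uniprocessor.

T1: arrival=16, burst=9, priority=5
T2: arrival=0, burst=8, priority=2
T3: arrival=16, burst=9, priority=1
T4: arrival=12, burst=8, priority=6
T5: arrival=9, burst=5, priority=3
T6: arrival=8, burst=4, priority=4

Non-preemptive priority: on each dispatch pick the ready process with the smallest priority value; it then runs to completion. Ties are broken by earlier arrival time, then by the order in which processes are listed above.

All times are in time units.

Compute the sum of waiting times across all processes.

37

Gantt: | T2 0-8 | T6 8-12 | T5 12-17 | T3 17-26 | T1 26-35 | T4 35-43 |
Completion: T1=35  T2=8  T3=26  T4=43  T5=17  T6=12
Turnaround (C−A): T1=19  T2=8  T3=10  T4=31  T5=8  T6=4
Waiting = turnaround − burst: T1=10, T2=0, T3=1, T4=23, T5=3, T6=0
Total waiting = 10 + 0 + 1 + 23 + 3 + 0 = 37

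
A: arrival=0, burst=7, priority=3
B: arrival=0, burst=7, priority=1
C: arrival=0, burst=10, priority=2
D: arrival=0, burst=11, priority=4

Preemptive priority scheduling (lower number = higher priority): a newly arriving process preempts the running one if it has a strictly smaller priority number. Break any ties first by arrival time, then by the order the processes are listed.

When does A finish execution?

24

Gantt: | B 0-7 | C 7-17 | A 17-24 | D 24-35 |
Completion: A=24  B=7  C=17  D=35
Turnaround (C−A): A=24  B=7  C=17  D=35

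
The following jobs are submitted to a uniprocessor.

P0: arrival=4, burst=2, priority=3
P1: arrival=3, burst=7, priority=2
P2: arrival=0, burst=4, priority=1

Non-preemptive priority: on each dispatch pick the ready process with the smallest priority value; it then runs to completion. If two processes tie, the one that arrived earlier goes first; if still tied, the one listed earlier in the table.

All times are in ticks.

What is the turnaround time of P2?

4

Gantt: | P2 0-4 | P1 4-11 | P0 11-13 |
Completion: P0=13  P1=11  P2=4
Turnaround (C−A): P0=9  P1=8  P2=4
Turnaround(P2) = completion − arrival = 4 − 0 = 4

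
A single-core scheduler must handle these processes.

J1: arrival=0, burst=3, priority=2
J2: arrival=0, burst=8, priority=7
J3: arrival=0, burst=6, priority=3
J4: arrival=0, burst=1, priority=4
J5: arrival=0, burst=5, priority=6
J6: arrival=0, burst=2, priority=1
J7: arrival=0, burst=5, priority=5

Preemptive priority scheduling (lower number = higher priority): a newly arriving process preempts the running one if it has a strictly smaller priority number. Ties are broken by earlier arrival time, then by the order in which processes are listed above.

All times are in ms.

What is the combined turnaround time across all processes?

99

Timeline: | J6 0-2 | J1 2-5 | J3 5-11 | J4 11-12 | J7 12-17 | J5 17-22 | J2 22-30 |
Completion: J1=5  J2=30  J3=11  J4=12  J5=22  J6=2  J7=17
Turnaround (C−A): J1=5  J2=30  J3=11  J4=12  J5=22  J6=2  J7=17
Turnaround = completion − arrival: J1=5, J2=30, J3=11, J4=12, J5=22, J6=2, J7=17
Total turnaround = 5 + 30 + 11 + 12 + 22 + 2 + 17 = 99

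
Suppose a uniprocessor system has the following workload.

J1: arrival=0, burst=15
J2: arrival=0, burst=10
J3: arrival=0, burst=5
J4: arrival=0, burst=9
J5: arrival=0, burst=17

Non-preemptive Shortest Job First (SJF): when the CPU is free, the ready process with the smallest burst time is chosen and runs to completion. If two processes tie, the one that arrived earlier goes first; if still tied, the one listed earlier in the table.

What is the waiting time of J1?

24

Timeline: | J3 0-5 | J4 5-14 | J2 14-24 | J1 24-39 | J5 39-56 |
Completion: J1=39  J2=24  J3=5  J4=14  J5=56
Waiting(J1) = turnaround − burst = 39 − 15 = 24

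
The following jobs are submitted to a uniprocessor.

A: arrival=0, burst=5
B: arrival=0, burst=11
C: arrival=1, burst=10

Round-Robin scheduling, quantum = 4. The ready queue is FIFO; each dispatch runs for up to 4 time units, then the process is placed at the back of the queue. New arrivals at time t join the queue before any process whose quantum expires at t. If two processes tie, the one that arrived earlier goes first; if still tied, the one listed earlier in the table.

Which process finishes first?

Gantt: | A 0-4 | B 4-8 | C 8-12 | A 12-13 | B 13-17 | C 17-21 | B 21-24 | C 24-26 |
Completion: A=13  B=24  C=26
Turnaround (C−A): A=13  B=24  C=25
Finish order: A → B → C

A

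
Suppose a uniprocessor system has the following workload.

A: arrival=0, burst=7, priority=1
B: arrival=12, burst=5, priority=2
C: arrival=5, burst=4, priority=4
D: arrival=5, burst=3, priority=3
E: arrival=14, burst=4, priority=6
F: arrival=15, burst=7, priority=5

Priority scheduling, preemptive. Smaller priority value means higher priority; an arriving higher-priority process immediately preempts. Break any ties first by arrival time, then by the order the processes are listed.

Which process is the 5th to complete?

Timeline: | A 0-7 | D 7-10 | C 10-12 | B 12-17 | C 17-19 | F 19-26 | E 26-30 |
Completion: A=7  B=17  C=19  D=10  E=30  F=26
Turnaround (C−A): A=7  B=5  C=14  D=5  E=16  F=11
Finish order: A → D → B → C → F → E

F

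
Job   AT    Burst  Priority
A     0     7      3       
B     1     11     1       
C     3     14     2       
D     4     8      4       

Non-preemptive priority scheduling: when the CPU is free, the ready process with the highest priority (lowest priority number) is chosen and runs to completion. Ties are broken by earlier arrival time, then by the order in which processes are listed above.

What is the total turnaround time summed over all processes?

Schedule: | A 0-7 | B 7-18 | C 18-32 | D 32-40 |
Completion: A=7  B=18  C=32  D=40
Turnaround (C−A): A=7  B=17  C=29  D=36
Turnaround = completion − arrival: A=7, B=17, C=29, D=36
Total turnaround = 7 + 17 + 29 + 36 = 89

89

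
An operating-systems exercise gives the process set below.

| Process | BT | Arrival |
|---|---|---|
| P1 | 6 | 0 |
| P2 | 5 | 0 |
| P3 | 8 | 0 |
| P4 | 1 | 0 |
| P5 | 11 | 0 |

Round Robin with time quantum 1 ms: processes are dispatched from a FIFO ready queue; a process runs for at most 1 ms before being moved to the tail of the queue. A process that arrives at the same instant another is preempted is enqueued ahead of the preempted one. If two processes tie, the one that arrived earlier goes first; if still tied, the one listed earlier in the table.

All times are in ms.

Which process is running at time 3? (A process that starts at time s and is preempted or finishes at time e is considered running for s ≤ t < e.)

Gantt: | P1 0-1 | P2 1-2 | P3 2-3 | P4 3-4 | P5 4-5 | P1 5-6 | P2 6-7 | P3 7-8 | P5 8-9 | P1 9-10 | P2 10-11 | P3 11-12 | P5 12-13 | P1 13-14 | P2 14-15 | P3 15-16 | P5 16-17 | P1 17-18 | P2 18-19 | P3 19-20 | P5 20-21 | P1 21-22 | P3 22-23 | P5 23-24 | P3 24-25 | P5 25-26 | P3 26-27 | P5 27-31 |
Completion: P1=22  P2=19  P3=27  P4=4  P5=31
Turnaround (C−A): P1=22  P2=19  P3=27  P4=4  P5=31

P4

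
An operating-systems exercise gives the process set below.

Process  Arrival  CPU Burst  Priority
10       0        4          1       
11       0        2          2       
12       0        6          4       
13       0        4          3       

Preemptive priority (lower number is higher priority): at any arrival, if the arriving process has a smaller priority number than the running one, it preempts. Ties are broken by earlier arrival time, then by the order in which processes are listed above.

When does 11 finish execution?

Timeline: | 10 0-4 | 11 4-6 | 13 6-10 | 12 10-16 |
Completion: 10=4  11=6  12=16  13=10

6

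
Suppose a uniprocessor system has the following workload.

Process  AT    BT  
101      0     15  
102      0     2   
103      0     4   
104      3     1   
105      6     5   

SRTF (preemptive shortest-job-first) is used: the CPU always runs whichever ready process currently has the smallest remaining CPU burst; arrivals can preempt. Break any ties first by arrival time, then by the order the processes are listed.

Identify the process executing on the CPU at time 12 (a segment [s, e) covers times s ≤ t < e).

101

Timeline: | 102 0-2 | 103 2-3 | 104 3-4 | 103 4-7 | 105 7-12 | 101 12-27 |
Completion: 101=27  102=2  103=7  104=4  105=12
Turnaround (C−A): 101=27  102=2  103=7  104=1  105=6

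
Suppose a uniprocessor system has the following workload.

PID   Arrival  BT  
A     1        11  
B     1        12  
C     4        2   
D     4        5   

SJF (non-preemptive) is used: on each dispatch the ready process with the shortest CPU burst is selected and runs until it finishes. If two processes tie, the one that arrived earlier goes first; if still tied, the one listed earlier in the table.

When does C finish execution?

14

Schedule: | idle 0-1 | A 1-12 | C 12-14 | D 14-19 | B 19-31 |
Completion: A=12  B=31  C=14  D=19
Turnaround (C−A): A=11  B=30  C=10  D=15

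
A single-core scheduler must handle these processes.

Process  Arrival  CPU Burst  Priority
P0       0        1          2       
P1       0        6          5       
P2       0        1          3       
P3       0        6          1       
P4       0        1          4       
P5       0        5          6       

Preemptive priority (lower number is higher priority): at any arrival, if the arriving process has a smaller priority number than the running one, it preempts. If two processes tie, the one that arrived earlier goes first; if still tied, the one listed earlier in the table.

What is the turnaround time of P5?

20

Gantt: | P3 0-6 | P0 6-7 | P2 7-8 | P4 8-9 | P1 9-15 | P5 15-20 |
Completion: P0=7  P1=15  P2=8  P3=6  P4=9  P5=20
Turnaround (C−A): P0=7  P1=15  P2=8  P3=6  P4=9  P5=20
Turnaround(P5) = completion − arrival = 20 − 0 = 20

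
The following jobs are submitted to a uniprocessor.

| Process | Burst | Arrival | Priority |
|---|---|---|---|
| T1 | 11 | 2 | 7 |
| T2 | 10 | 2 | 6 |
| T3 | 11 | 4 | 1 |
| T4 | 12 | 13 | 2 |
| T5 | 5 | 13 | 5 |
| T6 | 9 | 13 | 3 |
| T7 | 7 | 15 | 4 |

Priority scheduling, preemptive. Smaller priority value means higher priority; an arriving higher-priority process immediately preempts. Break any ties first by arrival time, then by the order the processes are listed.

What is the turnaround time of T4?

Schedule: | idle 0-2 | T2 2-4 | T3 4-15 | T4 15-27 | T6 27-36 | T7 36-43 | T5 43-48 | T2 48-56 | T1 56-67 |
Completion: T1=67  T2=56  T3=15  T4=27  T5=48  T6=36  T7=43
Turnaround (C−A): T1=65  T2=54  T3=11  T4=14  T5=35  T6=23  T7=28
Turnaround(T4) = completion − arrival = 27 − 13 = 14

14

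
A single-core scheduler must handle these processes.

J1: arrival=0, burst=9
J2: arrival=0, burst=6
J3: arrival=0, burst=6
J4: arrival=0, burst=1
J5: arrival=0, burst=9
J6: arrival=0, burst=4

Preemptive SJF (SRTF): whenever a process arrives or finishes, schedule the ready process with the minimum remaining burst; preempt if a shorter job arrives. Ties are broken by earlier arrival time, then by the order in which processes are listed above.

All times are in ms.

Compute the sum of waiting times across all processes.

60

Gantt: | J4 0-1 | J6 1-5 | J2 5-11 | J3 11-17 | J1 17-26 | J5 26-35 |
Completion: J1=26  J2=11  J3=17  J4=1  J5=35  J6=5
Turnaround (C−A): J1=26  J2=11  J3=17  J4=1  J5=35  J6=5
Waiting = turnaround − burst: J1=17, J2=5, J3=11, J4=0, J5=26, J6=1
Total waiting = 17 + 5 + 11 + 0 + 26 + 1 = 60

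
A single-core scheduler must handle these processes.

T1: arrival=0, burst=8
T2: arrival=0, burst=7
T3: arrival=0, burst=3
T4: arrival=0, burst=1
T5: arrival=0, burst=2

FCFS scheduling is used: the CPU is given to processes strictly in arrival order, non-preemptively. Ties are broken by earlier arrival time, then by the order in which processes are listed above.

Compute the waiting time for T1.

Schedule: | T1 0-8 | T2 8-15 | T3 15-18 | T4 18-19 | T5 19-21 |
Completion: T1=8  T2=15  T3=18  T4=19  T5=21
Turnaround (C−A): T1=8  T2=15  T3=18  T4=19  T5=21
Waiting(T1) = turnaround − burst = 8 − 8 = 0

0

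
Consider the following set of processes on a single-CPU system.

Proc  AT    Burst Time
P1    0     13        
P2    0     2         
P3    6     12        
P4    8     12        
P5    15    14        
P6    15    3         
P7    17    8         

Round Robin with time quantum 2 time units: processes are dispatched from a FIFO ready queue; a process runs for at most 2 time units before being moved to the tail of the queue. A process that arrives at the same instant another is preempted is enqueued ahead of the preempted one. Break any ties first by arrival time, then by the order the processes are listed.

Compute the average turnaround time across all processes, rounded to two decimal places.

Schedule: | P1 0-2 | P2 2-4 | P1 4-6 | P3 6-8 | P1 8-10 | P4 10-12 | P3 12-14 | P1 14-16 | P4 16-18 | P3 18-20 | P5 20-22 | P6 22-24 | P1 24-26 | P7 26-28 | P4 28-30 | P3 30-32 | P5 32-34 | P6 34-35 | P1 35-37 | P7 37-39 | P4 39-41 | P3 41-43 | P5 43-45 | P1 45-46 | P7 46-48 | P4 48-50 | P3 50-52 | P5 52-54 | P7 54-56 | P4 56-58 | P5 58-64 |
Completion: P1=46  P2=4  P3=52  P4=58  P5=64  P6=35  P7=56
Turnaround times: P1=46, P2=4, P3=46, P4=50, P5=49, P6=20, P7=39
Average turnaround = (46+4+46+50+49+20+39) / 7 = 254/7 = 36.29

36.29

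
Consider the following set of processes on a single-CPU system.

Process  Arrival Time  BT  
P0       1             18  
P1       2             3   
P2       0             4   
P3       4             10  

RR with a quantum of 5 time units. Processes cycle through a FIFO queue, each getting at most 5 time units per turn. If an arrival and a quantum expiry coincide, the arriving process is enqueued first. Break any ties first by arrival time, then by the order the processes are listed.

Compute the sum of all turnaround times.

71

Gantt: | P2 0-4 | P0 4-9 | P1 9-12 | P3 12-17 | P0 17-22 | P3 22-27 | P0 27-35 |
Completion: P0=35  P1=12  P2=4  P3=27
Turnaround (C−A): P0=34  P1=10  P2=4  P3=23
Turnaround = completion − arrival: P0=34, P1=10, P2=4, P3=23
Total turnaround = 34 + 10 + 4 + 23 = 71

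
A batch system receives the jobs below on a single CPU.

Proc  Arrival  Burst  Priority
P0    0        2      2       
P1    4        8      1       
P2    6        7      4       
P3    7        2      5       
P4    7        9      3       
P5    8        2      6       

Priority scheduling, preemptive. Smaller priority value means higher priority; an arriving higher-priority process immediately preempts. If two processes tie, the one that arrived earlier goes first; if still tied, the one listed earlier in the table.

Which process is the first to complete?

Timeline: | P0 0-2 | idle 2-4 | P1 4-12 | P4 12-21 | P2 21-28 | P3 28-30 | P5 30-32 |
Completion: P0=2  P1=12  P2=28  P3=30  P4=21  P5=32
Turnaround (C−A): P0=2  P1=8  P2=22  P3=23  P4=14  P5=24
Finish order: P0 → P1 → P4 → P2 → P3 → P5

P0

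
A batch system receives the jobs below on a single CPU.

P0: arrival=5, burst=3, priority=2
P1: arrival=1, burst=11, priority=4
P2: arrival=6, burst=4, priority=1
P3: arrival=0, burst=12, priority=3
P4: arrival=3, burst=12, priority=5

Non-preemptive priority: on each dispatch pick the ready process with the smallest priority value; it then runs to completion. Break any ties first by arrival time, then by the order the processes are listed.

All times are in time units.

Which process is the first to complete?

Schedule: | P3 0-12 | P2 12-16 | P0 16-19 | P1 19-30 | P4 30-42 |
Completion: P0=19  P1=30  P2=16  P3=12  P4=42
Finish order: P3 → P2 → P0 → P1 → P4

P3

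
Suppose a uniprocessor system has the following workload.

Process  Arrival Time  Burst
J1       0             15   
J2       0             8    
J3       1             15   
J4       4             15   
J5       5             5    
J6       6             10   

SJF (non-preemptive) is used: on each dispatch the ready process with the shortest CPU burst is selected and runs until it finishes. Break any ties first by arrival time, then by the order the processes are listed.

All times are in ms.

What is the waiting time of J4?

49

Timeline: | J2 0-8 | J5 8-13 | J6 13-23 | J1 23-38 | J3 38-53 | J4 53-68 |
Completion: J1=38  J2=8  J3=53  J4=68  J5=13  J6=23
Turnaround (C−A): J1=38  J2=8  J3=52  J4=64  J5=8  J6=17
Waiting(J4) = turnaround − burst = 64 − 15 = 49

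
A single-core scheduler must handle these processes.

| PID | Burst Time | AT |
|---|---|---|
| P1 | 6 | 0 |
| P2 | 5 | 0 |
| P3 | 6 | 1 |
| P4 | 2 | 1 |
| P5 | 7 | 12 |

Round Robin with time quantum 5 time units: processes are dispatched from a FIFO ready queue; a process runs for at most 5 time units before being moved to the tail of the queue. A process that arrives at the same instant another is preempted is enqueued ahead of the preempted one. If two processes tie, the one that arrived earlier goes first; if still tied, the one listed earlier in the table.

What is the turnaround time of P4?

Schedule: | P1 0-5 | P2 5-10 | P3 10-15 | P4 15-17 | P1 17-18 | P5 18-23 | P3 23-24 | P5 24-26 |
Completion: P1=18  P2=10  P3=24  P4=17  P5=26
Turnaround(P4) = completion − arrival = 17 − 1 = 16

16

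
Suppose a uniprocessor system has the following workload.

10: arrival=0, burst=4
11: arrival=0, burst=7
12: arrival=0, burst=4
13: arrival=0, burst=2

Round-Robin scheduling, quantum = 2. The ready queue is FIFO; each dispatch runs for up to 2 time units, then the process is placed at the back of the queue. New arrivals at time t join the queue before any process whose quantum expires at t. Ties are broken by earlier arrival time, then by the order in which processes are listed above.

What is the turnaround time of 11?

Timeline: | 10 0-2 | 11 2-4 | 12 4-6 | 13 6-8 | 10 8-10 | 11 10-12 | 12 12-14 | 11 14-17 |
Completion: 10=10  11=17  12=14  13=8
Turnaround(11) = completion − arrival = 17 − 0 = 17

17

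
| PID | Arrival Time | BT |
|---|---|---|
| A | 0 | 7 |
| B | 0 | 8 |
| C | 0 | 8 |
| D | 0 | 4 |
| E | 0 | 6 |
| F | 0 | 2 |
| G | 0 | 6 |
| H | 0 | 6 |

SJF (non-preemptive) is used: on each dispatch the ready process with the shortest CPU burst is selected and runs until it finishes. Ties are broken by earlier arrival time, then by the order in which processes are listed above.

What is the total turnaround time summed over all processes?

Gantt: | F 0-2 | D 2-6 | E 6-12 | G 12-18 | H 18-24 | A 24-31 | B 31-39 | C 39-47 |
Completion: A=31  B=39  C=47  D=6  E=12  F=2  G=18  H=24
Turnaround = completion − arrival: A=31, B=39, C=47, D=6, E=12, F=2, G=18, H=24
Total turnaround = 31 + 39 + 47 + 6 + 12 + 2 + 18 + 24 = 179

179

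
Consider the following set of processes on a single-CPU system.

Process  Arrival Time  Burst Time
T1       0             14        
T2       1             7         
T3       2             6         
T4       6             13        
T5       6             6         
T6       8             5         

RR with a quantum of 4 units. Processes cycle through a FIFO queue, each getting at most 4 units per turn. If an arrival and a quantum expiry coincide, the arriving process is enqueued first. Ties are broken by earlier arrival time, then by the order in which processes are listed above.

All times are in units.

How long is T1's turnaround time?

46

Schedule: | T1 0-4 | T2 4-8 | T3 8-12 | T1 12-16 | T4 16-20 | T5 20-24 | T6 24-28 | T2 28-31 | T3 31-33 | T1 33-37 | T4 37-41 | T5 41-43 | T6 43-44 | T1 44-46 | T4 46-51 |
Completion: T1=46  T2=31  T3=33  T4=51  T5=43  T6=44
Turnaround (C−A): T1=46  T2=30  T3=31  T4=45  T5=37  T6=36
Turnaround(T1) = completion − arrival = 46 − 0 = 46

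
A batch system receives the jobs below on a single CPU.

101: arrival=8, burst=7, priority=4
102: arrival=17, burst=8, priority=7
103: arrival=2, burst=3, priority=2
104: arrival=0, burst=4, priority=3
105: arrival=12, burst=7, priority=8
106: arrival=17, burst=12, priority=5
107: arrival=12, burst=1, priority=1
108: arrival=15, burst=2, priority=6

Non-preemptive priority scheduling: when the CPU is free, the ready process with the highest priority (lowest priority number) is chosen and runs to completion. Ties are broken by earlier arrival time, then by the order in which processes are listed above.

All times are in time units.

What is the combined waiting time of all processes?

Schedule: | 104 0-4 | 103 4-7 | idle 7-8 | 101 8-15 | 107 15-16 | 108 16-18 | 106 18-30 | 102 30-38 | 105 38-45 |
Completion: 101=15  102=38  103=7  104=4  105=45  106=30  107=16  108=18
Turnaround (C−A): 101=7  102=21  103=5  104=4  105=33  106=13  107=4  108=3
Waiting = turnaround − burst: 101=0, 102=13, 103=2, 104=0, 105=26, 106=1, 107=3, 108=1
Total waiting = 0 + 13 + 2 + 0 + 26 + 1 + 3 + 1 = 46

46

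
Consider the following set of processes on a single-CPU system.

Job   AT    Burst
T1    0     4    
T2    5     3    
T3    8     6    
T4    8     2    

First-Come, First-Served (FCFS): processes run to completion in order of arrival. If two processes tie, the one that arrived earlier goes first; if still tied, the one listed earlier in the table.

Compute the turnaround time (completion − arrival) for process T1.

Gantt: | T1 0-4 | idle 4-5 | T2 5-8 | T3 8-14 | T4 14-16 |
Completion: T1=4  T2=8  T3=14  T4=16
Turnaround(T1) = completion − arrival = 4 − 0 = 4

4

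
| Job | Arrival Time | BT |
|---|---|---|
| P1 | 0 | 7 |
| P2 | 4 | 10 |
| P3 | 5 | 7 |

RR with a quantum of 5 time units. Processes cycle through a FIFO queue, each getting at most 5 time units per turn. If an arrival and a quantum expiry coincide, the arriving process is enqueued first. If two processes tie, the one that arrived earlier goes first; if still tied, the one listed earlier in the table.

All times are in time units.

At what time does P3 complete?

24

Schedule: | P1 0-5 | P2 5-10 | P3 10-15 | P1 15-17 | P2 17-22 | P3 22-24 |
Completion: P1=17  P2=22  P3=24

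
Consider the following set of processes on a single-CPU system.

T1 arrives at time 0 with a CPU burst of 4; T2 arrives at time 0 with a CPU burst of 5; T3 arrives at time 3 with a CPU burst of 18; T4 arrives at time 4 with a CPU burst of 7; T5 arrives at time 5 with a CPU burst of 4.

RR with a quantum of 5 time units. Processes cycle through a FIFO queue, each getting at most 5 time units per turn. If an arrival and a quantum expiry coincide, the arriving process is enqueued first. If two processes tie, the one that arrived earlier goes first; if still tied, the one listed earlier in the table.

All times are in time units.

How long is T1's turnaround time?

4

Schedule: | T1 0-4 | T2 4-9 | T3 9-14 | T4 14-19 | T5 19-23 | T3 23-28 | T4 28-30 | T3 30-38 |
Completion: T1=4  T2=9  T3=38  T4=30  T5=23
Turnaround (C−A): T1=4  T2=9  T3=35  T4=26  T5=18
Turnaround(T1) = completion − arrival = 4 − 0 = 4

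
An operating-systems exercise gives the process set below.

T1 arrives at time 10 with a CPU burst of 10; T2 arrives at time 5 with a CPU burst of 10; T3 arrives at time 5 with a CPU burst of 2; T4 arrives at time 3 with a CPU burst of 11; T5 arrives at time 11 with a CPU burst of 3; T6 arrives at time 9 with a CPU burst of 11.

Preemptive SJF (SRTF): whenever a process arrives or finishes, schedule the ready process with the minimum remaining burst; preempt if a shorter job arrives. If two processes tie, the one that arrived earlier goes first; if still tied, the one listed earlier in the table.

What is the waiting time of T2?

14

Timeline: | idle 0-3 | T4 3-5 | T3 5-7 | T4 7-11 | T5 11-14 | T4 14-19 | T2 19-29 | T1 29-39 | T6 39-50 |
Completion: T1=39  T2=29  T3=7  T4=19  T5=14  T6=50
Waiting(T2) = turnaround − burst = 24 − 10 = 14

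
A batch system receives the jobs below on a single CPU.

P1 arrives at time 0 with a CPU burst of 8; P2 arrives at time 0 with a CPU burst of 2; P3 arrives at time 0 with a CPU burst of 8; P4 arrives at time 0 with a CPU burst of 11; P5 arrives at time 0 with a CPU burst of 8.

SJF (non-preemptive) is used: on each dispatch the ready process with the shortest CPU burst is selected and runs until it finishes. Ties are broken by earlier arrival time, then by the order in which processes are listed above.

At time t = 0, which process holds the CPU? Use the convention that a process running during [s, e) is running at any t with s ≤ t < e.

P2

Gantt: | P2 0-2 | P1 2-10 | P3 10-18 | P5 18-26 | P4 26-37 |
Completion: P1=10  P2=2  P3=18  P4=37  P5=26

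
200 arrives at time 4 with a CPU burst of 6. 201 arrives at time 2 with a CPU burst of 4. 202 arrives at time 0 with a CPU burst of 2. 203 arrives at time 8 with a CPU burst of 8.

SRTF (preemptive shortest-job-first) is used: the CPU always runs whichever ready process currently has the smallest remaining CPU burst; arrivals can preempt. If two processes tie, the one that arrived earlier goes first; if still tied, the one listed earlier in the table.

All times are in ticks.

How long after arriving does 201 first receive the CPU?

0

Gantt: | 202 0-2 | 201 2-6 | 200 6-12 | 203 12-20 |
Completion: 200=12  201=6  202=2  203=20
Turnaround (C−A): 200=8  201=4  202=2  203=12
Response(201) = first start − arrival = 2 − 2 = 0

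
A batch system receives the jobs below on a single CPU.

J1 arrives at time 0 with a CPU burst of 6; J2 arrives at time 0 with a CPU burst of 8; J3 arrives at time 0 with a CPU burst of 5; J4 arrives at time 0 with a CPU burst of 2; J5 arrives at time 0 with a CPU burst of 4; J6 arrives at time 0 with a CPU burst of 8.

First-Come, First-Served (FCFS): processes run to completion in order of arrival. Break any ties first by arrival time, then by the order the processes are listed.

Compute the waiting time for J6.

Schedule: | J1 0-6 | J2 6-14 | J3 14-19 | J4 19-21 | J5 21-25 | J6 25-33 |
Completion: J1=6  J2=14  J3=19  J4=21  J5=25  J6=33
Turnaround (C−A): J1=6  J2=14  J3=19  J4=21  J5=25  J6=33
Waiting(J6) = turnaround − burst = 33 − 8 = 25

25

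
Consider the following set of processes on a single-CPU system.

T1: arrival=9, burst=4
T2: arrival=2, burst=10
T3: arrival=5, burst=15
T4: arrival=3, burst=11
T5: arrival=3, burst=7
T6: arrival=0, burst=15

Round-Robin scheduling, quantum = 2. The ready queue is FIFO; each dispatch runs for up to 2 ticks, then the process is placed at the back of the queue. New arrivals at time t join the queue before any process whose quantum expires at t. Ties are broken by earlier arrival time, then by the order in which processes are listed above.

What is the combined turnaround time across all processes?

275

Gantt: | T6 0-2 | T2 2-4 | T6 4-6 | T4 6-8 | T5 8-10 | T2 10-12 | T3 12-14 | T6 14-16 | T4 16-18 | T1 18-20 | T5 20-22 | T2 22-24 | T3 24-26 | T6 26-28 | T4 28-30 | T1 30-32 | T5 32-34 | T2 34-36 | T3 36-38 | T6 38-40 | T4 40-42 | T5 42-43 | T2 43-45 | T3 45-47 | T6 47-49 | T4 49-51 | T3 51-53 | T6 53-55 | T4 55-56 | T3 56-58 | T6 58-59 | T3 59-62 |
Completion: T1=32  T2=45  T3=62  T4=56  T5=43  T6=59
Turnaround = completion − arrival: T1=23, T2=43, T3=57, T4=53, T5=40, T6=59
Total turnaround = 23 + 43 + 57 + 53 + 40 + 59 = 275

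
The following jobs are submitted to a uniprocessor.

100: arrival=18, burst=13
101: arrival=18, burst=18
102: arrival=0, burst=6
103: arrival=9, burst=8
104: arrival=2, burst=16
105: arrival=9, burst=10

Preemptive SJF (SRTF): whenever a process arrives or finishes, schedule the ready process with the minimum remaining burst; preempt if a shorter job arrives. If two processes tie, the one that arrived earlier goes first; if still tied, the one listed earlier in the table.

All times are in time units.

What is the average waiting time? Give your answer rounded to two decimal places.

Timeline: | 102 0-6 | 104 6-9 | 103 9-17 | 105 17-27 | 104 27-40 | 100 40-53 | 101 53-71 |
Completion: 100=53  101=71  102=6  103=17  104=40  105=27
Waiting times: 100=22, 101=35, 102=0, 103=0, 104=22, 105=8
Average waiting = (22+35+0+0+22+8) / 6 = 87/6 = 14.50

14.50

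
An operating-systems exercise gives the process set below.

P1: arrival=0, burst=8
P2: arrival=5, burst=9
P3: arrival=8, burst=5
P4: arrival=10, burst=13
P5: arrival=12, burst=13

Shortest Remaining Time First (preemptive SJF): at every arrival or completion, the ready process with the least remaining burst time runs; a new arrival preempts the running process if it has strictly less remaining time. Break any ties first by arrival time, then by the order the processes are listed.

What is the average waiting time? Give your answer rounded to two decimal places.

Schedule: | P1 0-8 | P3 8-13 | P2 13-22 | P4 22-35 | P5 35-48 |
Completion: P1=8  P2=22  P3=13  P4=35  P5=48
Turnaround (C−A): P1=8  P2=17  P3=5  P4=25  P5=36
Waiting times: P1=0, P2=8, P3=0, P4=12, P5=23
Average waiting = (0+8+0+12+23) / 5 = 43/5 = 8.60

8.60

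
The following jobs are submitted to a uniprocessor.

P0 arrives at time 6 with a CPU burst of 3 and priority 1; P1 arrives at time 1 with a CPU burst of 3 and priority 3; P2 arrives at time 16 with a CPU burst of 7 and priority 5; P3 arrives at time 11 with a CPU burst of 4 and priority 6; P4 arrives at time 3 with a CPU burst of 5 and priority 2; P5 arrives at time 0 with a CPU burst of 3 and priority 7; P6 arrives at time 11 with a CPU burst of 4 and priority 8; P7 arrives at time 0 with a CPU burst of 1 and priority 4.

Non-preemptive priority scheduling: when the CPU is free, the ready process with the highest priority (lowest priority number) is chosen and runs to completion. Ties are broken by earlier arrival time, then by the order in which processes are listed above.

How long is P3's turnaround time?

Schedule: | P7 0-1 | P1 1-4 | P4 4-9 | P0 9-12 | P3 12-16 | P2 16-23 | P5 23-26 | P6 26-30 |
Completion: P0=12  P1=4  P2=23  P3=16  P4=9  P5=26  P6=30  P7=1
Turnaround(P3) = completion − arrival = 16 − 11 = 5

5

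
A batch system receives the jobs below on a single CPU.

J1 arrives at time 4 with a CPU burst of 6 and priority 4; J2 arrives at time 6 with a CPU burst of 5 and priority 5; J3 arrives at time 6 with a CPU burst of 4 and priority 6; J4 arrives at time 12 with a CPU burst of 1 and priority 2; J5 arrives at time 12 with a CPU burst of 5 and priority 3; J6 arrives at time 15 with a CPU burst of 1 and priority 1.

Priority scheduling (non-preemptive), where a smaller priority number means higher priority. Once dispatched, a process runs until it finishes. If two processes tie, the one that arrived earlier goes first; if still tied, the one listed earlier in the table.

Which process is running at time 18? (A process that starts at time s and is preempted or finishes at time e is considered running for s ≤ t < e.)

Timeline: | idle 0-4 | J1 4-10 | J2 10-15 | J6 15-16 | J4 16-17 | J5 17-22 | J3 22-26 |
Completion: J1=10  J2=15  J3=26  J4=17  J5=22  J6=16
Turnaround (C−A): J1=6  J2=9  J3=20  J4=5  J5=10  J6=1

J5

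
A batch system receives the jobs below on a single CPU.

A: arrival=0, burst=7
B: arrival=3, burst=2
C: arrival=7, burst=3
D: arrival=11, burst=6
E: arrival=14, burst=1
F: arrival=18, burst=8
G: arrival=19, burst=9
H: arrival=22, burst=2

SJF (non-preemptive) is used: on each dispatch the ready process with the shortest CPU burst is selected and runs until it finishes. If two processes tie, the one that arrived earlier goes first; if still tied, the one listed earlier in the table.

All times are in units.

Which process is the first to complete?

A

Gantt: | A 0-7 | B 7-9 | C 9-12 | D 12-18 | E 18-19 | F 19-27 | H 27-29 | G 29-38 |
Completion: A=7  B=9  C=12  D=18  E=19  F=27  G=38  H=29
Finish order: A → B → C → D → E → F → H → G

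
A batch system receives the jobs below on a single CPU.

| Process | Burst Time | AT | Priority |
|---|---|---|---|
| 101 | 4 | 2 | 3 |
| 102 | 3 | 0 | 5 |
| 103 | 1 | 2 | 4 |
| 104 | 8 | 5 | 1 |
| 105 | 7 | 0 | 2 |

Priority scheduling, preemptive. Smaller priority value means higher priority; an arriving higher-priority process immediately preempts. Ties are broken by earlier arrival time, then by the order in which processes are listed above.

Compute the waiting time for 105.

Gantt: | 105 0-5 | 104 5-13 | 105 13-15 | 101 15-19 | 103 19-20 | 102 20-23 |
Completion: 101=19  102=23  103=20  104=13  105=15
Turnaround (C−A): 101=17  102=23  103=18  104=8  105=15
Waiting(105) = turnaround − burst = 15 − 7 = 8

8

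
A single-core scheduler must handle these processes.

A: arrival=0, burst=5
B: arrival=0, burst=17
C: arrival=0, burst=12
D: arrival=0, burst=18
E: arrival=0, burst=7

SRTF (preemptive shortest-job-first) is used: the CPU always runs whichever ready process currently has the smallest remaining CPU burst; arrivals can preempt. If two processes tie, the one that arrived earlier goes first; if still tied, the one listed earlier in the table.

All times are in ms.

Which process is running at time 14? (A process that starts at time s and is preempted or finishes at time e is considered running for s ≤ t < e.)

Schedule: | A 0-5 | E 5-12 | C 12-24 | B 24-41 | D 41-59 |
Completion: A=5  B=41  C=24  D=59  E=12

C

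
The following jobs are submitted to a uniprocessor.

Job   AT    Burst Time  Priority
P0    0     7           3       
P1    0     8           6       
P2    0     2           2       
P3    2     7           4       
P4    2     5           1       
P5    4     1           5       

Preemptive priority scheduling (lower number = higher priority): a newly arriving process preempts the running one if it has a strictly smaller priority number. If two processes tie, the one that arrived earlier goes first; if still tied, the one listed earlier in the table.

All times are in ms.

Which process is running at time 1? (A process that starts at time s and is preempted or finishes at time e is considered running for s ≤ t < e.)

Gantt: | P2 0-2 | P4 2-7 | P0 7-14 | P3 14-21 | P5 21-22 | P1 22-30 |
Completion: P0=14  P1=30  P2=2  P3=21  P4=7  P5=22
Turnaround (C−A): P0=14  P1=30  P2=2  P3=19  P4=5  P5=18

P2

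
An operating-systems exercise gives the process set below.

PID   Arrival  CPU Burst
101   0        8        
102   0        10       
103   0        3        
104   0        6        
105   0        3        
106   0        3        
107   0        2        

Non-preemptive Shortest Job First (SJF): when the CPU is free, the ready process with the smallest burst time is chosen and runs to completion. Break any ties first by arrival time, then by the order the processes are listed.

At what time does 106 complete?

Gantt: | 107 0-2 | 103 2-5 | 105 5-8 | 106 8-11 | 104 11-17 | 101 17-25 | 102 25-35 |
Completion: 101=25  102=35  103=5  104=17  105=8  106=11  107=2

11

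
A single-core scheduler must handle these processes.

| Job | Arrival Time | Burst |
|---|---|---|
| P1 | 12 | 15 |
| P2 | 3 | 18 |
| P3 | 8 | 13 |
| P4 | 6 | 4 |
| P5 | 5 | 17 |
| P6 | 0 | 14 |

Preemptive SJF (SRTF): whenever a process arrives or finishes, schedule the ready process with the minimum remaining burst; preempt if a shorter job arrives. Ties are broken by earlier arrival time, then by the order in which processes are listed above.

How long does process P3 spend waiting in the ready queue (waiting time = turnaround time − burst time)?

10

Timeline: | P6 0-6 | P4 6-10 | P6 10-18 | P3 18-31 | P1 31-46 | P5 46-63 | P2 63-81 |
Completion: P1=46  P2=81  P3=31  P4=10  P5=63  P6=18
Turnaround (C−A): P1=34  P2=78  P3=23  P4=4  P5=58  P6=18
Waiting(P3) = turnaround − burst = 23 − 13 = 10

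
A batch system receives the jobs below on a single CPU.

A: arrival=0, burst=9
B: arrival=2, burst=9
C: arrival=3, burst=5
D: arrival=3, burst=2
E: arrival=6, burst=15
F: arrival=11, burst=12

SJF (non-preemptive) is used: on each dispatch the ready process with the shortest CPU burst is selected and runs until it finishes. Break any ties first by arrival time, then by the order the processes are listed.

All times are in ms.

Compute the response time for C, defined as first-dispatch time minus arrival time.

8

Schedule: | A 0-9 | D 9-11 | C 11-16 | B 16-25 | F 25-37 | E 37-52 |
Completion: A=9  B=25  C=16  D=11  E=52  F=37
Response(C) = first start − arrival = 11 − 3 = 8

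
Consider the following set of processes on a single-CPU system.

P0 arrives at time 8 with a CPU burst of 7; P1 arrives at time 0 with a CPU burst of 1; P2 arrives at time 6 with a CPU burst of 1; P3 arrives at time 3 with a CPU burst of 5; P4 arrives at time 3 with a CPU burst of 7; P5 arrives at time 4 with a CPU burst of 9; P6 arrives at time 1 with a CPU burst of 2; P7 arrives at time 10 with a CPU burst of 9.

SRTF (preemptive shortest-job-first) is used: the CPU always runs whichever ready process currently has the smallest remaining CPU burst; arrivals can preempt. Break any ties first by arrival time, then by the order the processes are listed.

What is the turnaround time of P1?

Gantt: | P1 0-1 | P6 1-3 | P3 3-6 | P2 6-7 | P3 7-9 | P4 9-16 | P0 16-23 | P5 23-32 | P7 32-41 |
Completion: P0=23  P1=1  P2=7  P3=9  P4=16  P5=32  P6=3  P7=41
Turnaround (C−A): P0=15  P1=1  P2=1  P3=6  P4=13  P5=28  P6=2  P7=31
Turnaround(P1) = completion − arrival = 1 − 0 = 1

1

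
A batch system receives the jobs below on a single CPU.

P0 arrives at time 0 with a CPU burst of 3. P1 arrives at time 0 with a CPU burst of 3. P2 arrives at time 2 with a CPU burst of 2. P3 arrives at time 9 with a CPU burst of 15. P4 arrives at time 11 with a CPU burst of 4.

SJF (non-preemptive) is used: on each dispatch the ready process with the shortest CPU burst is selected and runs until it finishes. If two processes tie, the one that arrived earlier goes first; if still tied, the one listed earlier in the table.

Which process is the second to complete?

Timeline: | P0 0-3 | P2 3-5 | P1 5-8 | idle 8-9 | P3 9-24 | P4 24-28 |
Completion: P0=3  P1=8  P2=5  P3=24  P4=28
Finish order: P0 → P2 → P1 → P3 → P4

P2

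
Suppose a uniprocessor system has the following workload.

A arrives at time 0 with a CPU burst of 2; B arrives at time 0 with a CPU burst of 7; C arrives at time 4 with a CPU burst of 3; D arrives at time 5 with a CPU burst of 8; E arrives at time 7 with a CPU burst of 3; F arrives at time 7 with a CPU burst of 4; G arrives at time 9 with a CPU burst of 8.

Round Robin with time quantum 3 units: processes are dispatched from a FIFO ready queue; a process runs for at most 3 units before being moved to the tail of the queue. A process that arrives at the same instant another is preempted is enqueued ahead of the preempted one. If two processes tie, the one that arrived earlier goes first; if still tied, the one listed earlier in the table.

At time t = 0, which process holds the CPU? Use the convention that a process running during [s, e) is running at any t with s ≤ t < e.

A

Timeline: | A 0-2 | B 2-5 | C 5-8 | D 8-11 | B 11-14 | E 14-17 | F 17-20 | G 20-23 | D 23-26 | B 26-27 | F 27-28 | G 28-31 | D 31-33 | G 33-35 |
Completion: A=2  B=27  C=8  D=33  E=17  F=28  G=35
Turnaround (C−A): A=2  B=27  C=4  D=28  E=10  F=21  G=26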